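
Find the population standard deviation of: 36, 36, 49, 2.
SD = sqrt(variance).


Mean = 30.7500
Variance = 303.6875
SD = sqrt(303.6875) = 17.4266

SD = 17.4266


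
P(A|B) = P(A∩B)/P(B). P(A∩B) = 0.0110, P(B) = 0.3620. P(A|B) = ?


P(A|B) = 0.0110/0.3620 = 0.0304

P(A|B) = 0.0304


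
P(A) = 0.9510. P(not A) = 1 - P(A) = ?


P(not A) = 1 - 0.9510 = 0.0490

P(not A) = 0.0490


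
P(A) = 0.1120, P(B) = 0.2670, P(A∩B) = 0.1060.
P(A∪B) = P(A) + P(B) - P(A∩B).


P(A∪B) = 0.1120 + 0.2670 - 0.1060
= 0.3790 - 0.1060
= 0.2730

P(A∪B) = 0.2730


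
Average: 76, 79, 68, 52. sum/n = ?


Sum = 76 + 79 + 68 + 52 = 275
n = 4
Mean = 275/4 = 68.7500

Mean = 68.7500


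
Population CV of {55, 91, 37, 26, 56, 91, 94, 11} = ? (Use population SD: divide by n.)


Mean = 57.6250
SD = 29.9163
CV = (29.9163/57.6250)*100 = 51.9155%

CV = 51.9155%


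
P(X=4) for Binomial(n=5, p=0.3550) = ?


C(5,4) = 5
p^4 = 0.015882
(1-p)^1 = 0.645000
P = 5 * 0.015882 * 0.645000 = 0.0512

P(X=4) = 0.0512


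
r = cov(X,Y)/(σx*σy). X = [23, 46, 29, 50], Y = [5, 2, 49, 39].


Mean X = 37.0000, Mean Y = 23.7500
SD X = 11.291590, SD Y = 20.583671
Cov = 15.750000
r = 15.750000/(11.291590*20.583671) = 0.0678

r = 0.0678


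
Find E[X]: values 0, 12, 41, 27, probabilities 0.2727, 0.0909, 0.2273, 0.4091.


E[X] = 0*0.2727 + 12*0.0909 + 41*0.2273 + 27*0.4091
= 0 + 1.0908 + 9.3193 + 11.0457
= 21.4558

E[X] = 21.4558


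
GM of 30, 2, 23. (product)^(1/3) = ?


Product = 30 × 2 × 23 = 1380
GM = 1380^(1/3) = 11.1334

GM = 11.1334


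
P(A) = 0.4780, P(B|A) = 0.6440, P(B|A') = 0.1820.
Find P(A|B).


P(B) = P(B|A)*P(A) + P(B|A')*P(A')
= 0.6440*0.4780 + 0.1820*0.5220
= 0.307832 + 0.095004 = 0.402836
P(A|B) = 0.307832/0.402836 = 0.7642

P(A|B) = 0.7642


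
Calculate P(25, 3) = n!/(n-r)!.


P(25,3) = 25!/22!
= 15511210043330985984000000/1124000727777607680000
= 13800

P(25,3) = 13800


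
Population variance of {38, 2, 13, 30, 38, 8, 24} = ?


Mean = 21.8571
Squared deviations: 260.5918, 394.3061, 78.4490, 66.3061, 260.5918, 192.0204, 4.5918
Sum = 1256.8571
Variance = 1256.8571/7 = 179.5510

Variance = 179.5510


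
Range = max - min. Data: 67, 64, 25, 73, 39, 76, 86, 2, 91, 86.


Max = 91, Min = 2
Range = 91 - 2 = 89

Range = 89


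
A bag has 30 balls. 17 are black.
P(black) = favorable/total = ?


P = 17/30 = 0.5667

P = 0.5667


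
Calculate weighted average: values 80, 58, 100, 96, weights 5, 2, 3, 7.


Numerator = 80*5 + 58*2 + 100*3 + 96*7 = 1488
Denominator = 5 + 2 + 3 + 7 = 17
WM = 1488/17 = 87.5294

WM = 87.5294


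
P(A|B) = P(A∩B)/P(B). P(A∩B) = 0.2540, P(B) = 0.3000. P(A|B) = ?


P(A|B) = 0.2540/0.3000 = 0.8467

P(A|B) = 0.8467


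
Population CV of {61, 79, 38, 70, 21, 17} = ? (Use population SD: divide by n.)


Mean = 47.6667
SD = 23.8164
CV = (23.8164/47.6667)*100 = 49.9645%

CV = 49.9645%


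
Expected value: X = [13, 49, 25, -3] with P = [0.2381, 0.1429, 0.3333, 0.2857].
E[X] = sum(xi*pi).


E[X] = 13*0.2381 + 49*0.1429 + 25*0.3333 - 3*0.2857
= 3.0953 + 7.0021 + 8.3325 - 0.8571
= 17.5728

E[X] = 17.5728


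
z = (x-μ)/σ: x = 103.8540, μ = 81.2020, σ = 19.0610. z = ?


z = (103.8540 - 81.2020)/19.0610
= 22.6520/19.0610
= 1.1884

z = 1.1884


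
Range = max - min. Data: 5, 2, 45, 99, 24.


Max = 99, Min = 2
Range = 99 - 2 = 97

Range = 97


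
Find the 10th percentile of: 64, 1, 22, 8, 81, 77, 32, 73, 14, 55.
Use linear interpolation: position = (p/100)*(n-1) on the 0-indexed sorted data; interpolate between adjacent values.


Sorted: 1, 8, 14, 22, 32, 55, 64, 73, 77, 81
n = 10
Index = 10/100 * 9 = 0.9000
Lower = data[0] = 1, Upper = data[1] = 8
P10 = 1 + 0.9000*(7) = 7.3000

P10 = 7.3000


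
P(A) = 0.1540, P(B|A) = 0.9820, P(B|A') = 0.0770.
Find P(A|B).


P(B) = P(B|A)*P(A) + P(B|A')*P(A')
= 0.9820*0.1540 + 0.0770*0.8460
= 0.151228 + 0.065142 = 0.216370
P(A|B) = 0.151228/0.216370 = 0.6989

P(A|B) = 0.6989


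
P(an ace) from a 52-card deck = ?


4 aces in 52 cards
P = 4/52 = 0.0769

P = 0.0769


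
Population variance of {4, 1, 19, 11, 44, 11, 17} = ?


Mean = 15.2857
Squared deviations: 127.3673, 204.0816, 13.7959, 18.3673, 824.5102, 18.3673, 2.9388
Sum = 1209.4286
Variance = 1209.4286/7 = 172.7755

Variance = 172.7755


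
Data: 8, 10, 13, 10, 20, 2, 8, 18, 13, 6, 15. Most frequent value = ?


Frequencies: 2:1, 6:1, 8:2, 10:2, 13:2, 15:1, 18:1, 20:1
Max frequency = 2
Mode = 8, 10, 13

Mode = 8, 10, 13


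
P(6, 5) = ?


P(6,5) = 6!/1!
= 720/1
= 720

P(6,5) = 720


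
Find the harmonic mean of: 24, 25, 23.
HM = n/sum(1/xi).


Sum of reciprocals = 1/24 + 1/25 + 1/23 = 0.125145
HM = 3/0.125145 = 23.9722

HM = 23.9722


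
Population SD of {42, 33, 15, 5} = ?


Mean = 23.7500
Variance = 211.6875
SD = sqrt(211.6875) = 14.5495

SD = 14.5495


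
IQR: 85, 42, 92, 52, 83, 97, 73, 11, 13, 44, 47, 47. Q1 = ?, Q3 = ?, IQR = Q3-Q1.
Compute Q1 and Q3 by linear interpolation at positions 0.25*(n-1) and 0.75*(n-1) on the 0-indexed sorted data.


Sorted: 11, 13, 42, 44, 47, 47, 52, 73, 83, 85, 92, 97
Q1 (25th %ile) = 43.5000
Q3 (75th %ile) = 83.5000
IQR = 83.5000 - 43.5000 = 40.0000

IQR = 40.0000


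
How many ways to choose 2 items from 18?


C(18,2) = 18!/(2! × 16!)
= 6402373705728000/(2 × 20922789888000)
= 153

C(18,2) = 153


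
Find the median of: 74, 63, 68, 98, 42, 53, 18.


Sorted: 18, 42, 53, 63, 68, 74, 98
n = 7 (odd)
Middle value = 63

Median = 63


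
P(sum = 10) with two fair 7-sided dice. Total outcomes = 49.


Total outcomes = 7×7 = 49
Favorable (sum = 10): 5
P = 5/49 = 0.1020

P = 0.1020


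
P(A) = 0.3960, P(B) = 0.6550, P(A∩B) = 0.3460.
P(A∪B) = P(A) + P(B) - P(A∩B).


P(A∪B) = 0.3960 + 0.6550 - 0.3460
= 1.0510 - 0.3460
= 0.7050

P(A∪B) = 0.7050


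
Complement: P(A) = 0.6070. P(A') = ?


P(not A) = 1 - 0.6070 = 0.3930

P(not A) = 0.3930


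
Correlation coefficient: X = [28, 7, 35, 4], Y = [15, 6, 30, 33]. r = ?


Mean X = 18.5000, Mean Y = 21.0000
SD X = 13.275918, SD Y = 11.022704
Cov = 22.500000
r = 22.500000/(13.275918*11.022704) = 0.1538

r = 0.1538


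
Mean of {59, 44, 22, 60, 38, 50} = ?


Sum = 59 + 44 + 22 + 60 + 38 + 50 = 273
n = 6
Mean = 273/6 = 45.5000

Mean = 45.5000


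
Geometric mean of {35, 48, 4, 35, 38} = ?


Product = 35 × 48 × 4 × 35 × 38 = 8937600
GM = 8937600^(1/5) = 24.5609

GM = 24.5609


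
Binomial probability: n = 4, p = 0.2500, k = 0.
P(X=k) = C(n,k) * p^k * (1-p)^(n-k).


C(4,0) = 1
p^0 = 1.000000
(1-p)^4 = 0.316406
P = 1 * 1.000000 * 0.316406 = 0.3164

P(X=0) = 0.3164


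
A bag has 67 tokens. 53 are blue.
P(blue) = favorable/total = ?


P = 53/67 = 0.7910

P = 0.7910


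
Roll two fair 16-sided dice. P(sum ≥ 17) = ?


Total outcomes = 16×16 = 256
Favorable (sum ≥ 17): 136
P = 136/256 = 0.5312

P = 0.5312


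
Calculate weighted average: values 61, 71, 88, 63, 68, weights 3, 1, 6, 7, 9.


Numerator = 61*3 + 71*1 + 88*6 + 63*7 + 68*9 = 1835
Denominator = 3 + 1 + 6 + 7 + 9 = 26
WM = 1835/26 = 70.5769

WM = 70.5769


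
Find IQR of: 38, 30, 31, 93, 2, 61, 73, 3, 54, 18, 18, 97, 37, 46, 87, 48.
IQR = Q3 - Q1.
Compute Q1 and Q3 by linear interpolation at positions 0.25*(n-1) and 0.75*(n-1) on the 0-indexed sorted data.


Sorted: 2, 3, 18, 18, 30, 31, 37, 38, 46, 48, 54, 61, 73, 87, 93, 97
Q1 (25th %ile) = 27.0000
Q3 (75th %ile) = 64.0000
IQR = 64.0000 - 27.0000 = 37.0000

IQR = 37.0000


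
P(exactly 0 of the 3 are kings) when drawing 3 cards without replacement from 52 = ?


Hypergeometric: P(X=0) = C(4,0)·C(48,3) / C(52,3)
= 1 × 17296 / 22100
= 17296/22100 = 0.7826

P = 0.7826


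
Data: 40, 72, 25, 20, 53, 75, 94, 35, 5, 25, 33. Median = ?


Sorted: 5, 20, 25, 25, 33, 35, 40, 53, 72, 75, 94
n = 11 (odd)
Middle value = 35

Median = 35


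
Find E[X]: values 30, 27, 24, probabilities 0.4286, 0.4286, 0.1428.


E[X] = 30*0.4286 + 27*0.4286 + 24*0.1428
= 12.8580 + 11.5722 + 3.4272
= 27.8574

E[X] = 27.8574


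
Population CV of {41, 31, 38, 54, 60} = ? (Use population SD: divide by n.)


Mean = 44.8000
SD = 10.6471
CV = (10.6471/44.8000)*100 = 23.7658%

CV = 23.7658%


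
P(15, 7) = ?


P(15,7) = 15!/8!
= 1307674368000/40320
= 32432400

P(15,7) = 32432400


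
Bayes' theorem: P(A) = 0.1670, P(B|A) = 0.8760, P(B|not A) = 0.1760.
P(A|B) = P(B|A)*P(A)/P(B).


P(B) = P(B|A)*P(A) + P(B|A')*P(A')
= 0.8760*0.1670 + 0.1760*0.8330
= 0.146292 + 0.146608 = 0.292900
P(A|B) = 0.146292/0.292900 = 0.4995

P(A|B) = 0.4995


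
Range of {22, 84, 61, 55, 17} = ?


Max = 84, Min = 17
Range = 84 - 17 = 67

Range = 67


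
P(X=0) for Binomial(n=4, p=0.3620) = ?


C(4,0) = 1
p^0 = 1.000000
(1-p)^4 = 0.165685
P = 1 * 1.000000 * 0.165685 = 0.1657

P(X=0) = 0.1657


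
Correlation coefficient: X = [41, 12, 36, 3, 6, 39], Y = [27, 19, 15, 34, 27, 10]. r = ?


Mean X = 22.8333, Mean Y = 22.0000
SD X = 16.118485, SD Y = 8.124038
Cov = -80.833333
r = -80.833333/(16.118485*8.124038) = -0.6173

r = -0.6173


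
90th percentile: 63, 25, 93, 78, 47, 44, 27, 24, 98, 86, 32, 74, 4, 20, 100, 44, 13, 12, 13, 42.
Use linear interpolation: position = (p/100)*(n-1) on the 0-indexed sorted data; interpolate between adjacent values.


Sorted: 4, 12, 13, 13, 20, 24, 25, 27, 32, 42, 44, 44, 47, 63, 74, 78, 86, 93, 98, 100
n = 20
Index = 90/100 * 19 = 17.1000
Lower = data[17] = 93, Upper = data[18] = 98
P90 = 93 + 0.1000*(5) = 93.5000

P90 = 93.5000


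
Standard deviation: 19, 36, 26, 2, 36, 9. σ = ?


Mean = 21.3333
Variance = 163.8889
SD = sqrt(163.8889) = 12.8019

SD = 12.8019


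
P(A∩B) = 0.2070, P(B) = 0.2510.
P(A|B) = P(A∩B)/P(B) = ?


P(A|B) = 0.2070/0.2510 = 0.8247

P(A|B) = 0.8247


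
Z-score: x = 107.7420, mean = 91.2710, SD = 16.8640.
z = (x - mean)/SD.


z = (107.7420 - 91.2710)/16.8640
= 16.4710/16.8640
= 0.9767

z = 0.9767


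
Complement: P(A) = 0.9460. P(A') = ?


P(not A) = 1 - 0.9460 = 0.0540

P(not A) = 0.0540


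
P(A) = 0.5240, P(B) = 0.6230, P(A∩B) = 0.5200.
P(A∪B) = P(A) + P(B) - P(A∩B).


P(A∪B) = 0.5240 + 0.6230 - 0.5200
= 1.1470 - 0.5200
= 0.6270

P(A∪B) = 0.6270


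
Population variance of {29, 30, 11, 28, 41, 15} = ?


Mean = 25.6667
Squared deviations: 11.1111, 18.7778, 215.1111, 5.4444, 235.1111, 113.7778
Sum = 599.3333
Variance = 599.3333/6 = 99.8889

Variance = 99.8889


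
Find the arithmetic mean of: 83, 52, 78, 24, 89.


Sum = 83 + 52 + 78 + 24 + 89 = 326
n = 5
Mean = 326/5 = 65.2000

Mean = 65.2000


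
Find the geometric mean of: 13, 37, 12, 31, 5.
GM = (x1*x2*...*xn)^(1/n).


Product = 13 × 37 × 12 × 31 × 5 = 894660
GM = 894660^(1/5) = 15.5000

GM = 15.5000


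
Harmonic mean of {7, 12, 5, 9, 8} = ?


Sum of reciprocals = 1/7 + 1/12 + 1/5 + 1/9 + 1/8 = 0.662302
HM = 5/0.662302 = 7.5494

HM = 7.5494


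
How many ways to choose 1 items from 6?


C(6,1) = 6!/(1! × 5!)
= 720/(1 × 120)
= 6

C(6,1) = 6


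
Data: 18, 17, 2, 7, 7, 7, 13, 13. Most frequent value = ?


Frequencies: 2:1, 7:3, 13:2, 17:1, 18:1
Max frequency = 3
Mode = 7

Mode = 7


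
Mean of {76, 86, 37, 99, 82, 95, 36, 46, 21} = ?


Sum = 76 + 86 + 37 + 99 + 82 + 95 + 36 + 46 + 21 = 578
n = 9
Mean = 578/9 = 64.2222

Mean = 64.2222


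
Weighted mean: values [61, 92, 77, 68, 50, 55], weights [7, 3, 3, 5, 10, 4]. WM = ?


Numerator = 61*7 + 92*3 + 77*3 + 68*5 + 50*10 + 55*4 = 1994
Denominator = 7 + 3 + 3 + 5 + 10 + 4 = 32
WM = 1994/32 = 62.3125

WM = 62.3125


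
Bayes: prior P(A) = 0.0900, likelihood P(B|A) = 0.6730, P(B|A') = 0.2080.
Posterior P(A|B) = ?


P(B) = P(B|A)*P(A) + P(B|A')*P(A')
= 0.6730*0.0900 + 0.2080*0.9100
= 0.060570 + 0.189280 = 0.249850
P(A|B) = 0.060570/0.249850 = 0.2424

P(A|B) = 0.2424


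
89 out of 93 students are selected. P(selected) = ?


P = 89/93 = 0.9570

P = 0.9570


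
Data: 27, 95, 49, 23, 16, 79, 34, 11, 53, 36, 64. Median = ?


Sorted: 11, 16, 23, 27, 34, 36, 49, 53, 64, 79, 95
n = 11 (odd)
Middle value = 36

Median = 36


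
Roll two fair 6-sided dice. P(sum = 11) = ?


Total outcomes = 6×6 = 36
Favorable (sum = 11): 2
P = 2/36 = 0.0556

P = 0.0556


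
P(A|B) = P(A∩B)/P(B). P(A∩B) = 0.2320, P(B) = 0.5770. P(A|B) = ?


P(A|B) = 0.2320/0.5770 = 0.4021

P(A|B) = 0.4021


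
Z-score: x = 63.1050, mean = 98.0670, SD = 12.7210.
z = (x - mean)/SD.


z = (63.1050 - 98.0670)/12.7210
= -34.9620/12.7210
= -2.7484

z = -2.7484


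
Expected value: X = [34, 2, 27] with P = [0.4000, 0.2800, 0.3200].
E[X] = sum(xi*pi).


E[X] = 34*0.4000 + 2*0.2800 + 27*0.3200
= 13.6000 + 0.5600 + 8.6400
= 22.8000

E[X] = 22.8000


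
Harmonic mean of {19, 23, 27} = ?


Sum of reciprocals = 1/19 + 1/23 + 1/27 = 0.133147
HM = 3/0.133147 = 22.5315

HM = 22.5315


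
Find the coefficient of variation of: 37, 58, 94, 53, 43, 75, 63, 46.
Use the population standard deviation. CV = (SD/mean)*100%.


Mean = 58.6250
SD = 17.4710
CV = (17.4710/58.6250)*100 = 29.8012%

CV = 29.8012%


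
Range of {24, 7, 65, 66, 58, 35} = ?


Max = 66, Min = 7
Range = 66 - 7 = 59

Range = 59


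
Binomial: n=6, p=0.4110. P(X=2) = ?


C(6,2) = 15
p^2 = 0.168921
(1-p)^4 = 0.120354
P = 15 * 0.168921 * 0.120354 = 0.3050

P(X=2) = 0.3050


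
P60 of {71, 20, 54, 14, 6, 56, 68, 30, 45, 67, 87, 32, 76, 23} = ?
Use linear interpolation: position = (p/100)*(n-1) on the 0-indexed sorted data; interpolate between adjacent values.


Sorted: 6, 14, 20, 23, 30, 32, 45, 54, 56, 67, 68, 71, 76, 87
n = 14
Index = 60/100 * 13 = 7.8000
Lower = data[7] = 54, Upper = data[8] = 56
P60 = 54 + 0.8000*(2) = 55.6000

P60 = 55.6000


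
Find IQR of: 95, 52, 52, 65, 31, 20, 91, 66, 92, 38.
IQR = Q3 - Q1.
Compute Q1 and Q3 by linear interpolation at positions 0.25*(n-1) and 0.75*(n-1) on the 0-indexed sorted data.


Sorted: 20, 31, 38, 52, 52, 65, 66, 91, 92, 95
Q1 (25th %ile) = 41.5000
Q3 (75th %ile) = 84.7500
IQR = 84.7500 - 41.5000 = 43.2500

IQR = 43.2500


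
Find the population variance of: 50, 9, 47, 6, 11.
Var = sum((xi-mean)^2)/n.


Mean = 24.6000
Squared deviations: 645.1600, 243.3600, 501.7600, 345.9600, 184.9600
Sum = 1921.2000
Variance = 1921.2000/5 = 384.2400

Variance = 384.2400


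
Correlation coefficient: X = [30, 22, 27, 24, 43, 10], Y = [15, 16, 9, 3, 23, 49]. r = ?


Mean X = 26.0000, Mean Y = 19.1667
SD X = 9.848858, SD Y = 14.701663
Cov = -65.666667
r = -65.666667/(9.848858*14.701663) = -0.4535

r = -0.4535


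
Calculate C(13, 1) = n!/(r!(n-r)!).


C(13,1) = 13!/(1! × 12!)
= 6227020800/(1 × 479001600)
= 13

C(13,1) = 13


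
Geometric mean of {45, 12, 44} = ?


Product = 45 × 12 × 44 = 23760
GM = 23760^(1/3) = 28.7485

GM = 28.7485


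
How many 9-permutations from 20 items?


P(20,9) = 20!/11!
= 2432902008176640000/39916800
= 60949324800

P(20,9) = 60949324800


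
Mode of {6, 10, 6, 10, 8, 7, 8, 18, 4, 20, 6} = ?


Frequencies: 4:1, 6:3, 7:1, 8:2, 10:2, 18:1, 20:1
Max frequency = 3
Mode = 6

Mode = 6


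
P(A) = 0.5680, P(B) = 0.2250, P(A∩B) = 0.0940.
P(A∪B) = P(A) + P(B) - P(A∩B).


P(A∪B) = 0.5680 + 0.2250 - 0.0940
= 0.7930 - 0.0940
= 0.6990

P(A∪B) = 0.6990


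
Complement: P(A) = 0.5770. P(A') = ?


P(not A) = 1 - 0.5770 = 0.4230

P(not A) = 0.4230


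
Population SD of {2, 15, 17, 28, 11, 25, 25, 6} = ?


Mean = 16.1250
Variance = 78.6094
SD = sqrt(78.6094) = 8.8662

SD = 8.8662


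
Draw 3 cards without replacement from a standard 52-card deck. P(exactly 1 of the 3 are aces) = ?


Hypergeometric: P(X=1) = C(4,1)·C(48,2) / C(52,3)
= 4 × 1128 / 22100
= 4512/22100 = 0.2042

P = 0.2042


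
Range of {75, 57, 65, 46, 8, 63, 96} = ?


Max = 96, Min = 8
Range = 96 - 8 = 88

Range = 88


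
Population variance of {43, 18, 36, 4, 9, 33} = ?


Mean = 23.8333
Squared deviations: 367.3611, 34.0278, 148.0278, 393.3611, 220.0278, 84.0278
Sum = 1246.8333
Variance = 1246.8333/6 = 207.8056

Variance = 207.8056


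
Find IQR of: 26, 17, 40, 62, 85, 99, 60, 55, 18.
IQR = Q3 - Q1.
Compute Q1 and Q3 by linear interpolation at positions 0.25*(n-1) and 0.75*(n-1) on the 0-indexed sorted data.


Sorted: 17, 18, 26, 40, 55, 60, 62, 85, 99
Q1 (25th %ile) = 26.0000
Q3 (75th %ile) = 62.0000
IQR = 62.0000 - 26.0000 = 36.0000

IQR = 36.0000


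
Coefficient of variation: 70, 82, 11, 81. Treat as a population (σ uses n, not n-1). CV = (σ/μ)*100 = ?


Mean = 61.0000
SD = 29.2489
CV = (29.2489/61.0000)*100 = 47.9491%

CV = 47.9491%


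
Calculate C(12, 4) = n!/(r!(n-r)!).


C(12,4) = 12!/(4! × 8!)
= 479001600/(24 × 40320)
= 495

C(12,4) = 495


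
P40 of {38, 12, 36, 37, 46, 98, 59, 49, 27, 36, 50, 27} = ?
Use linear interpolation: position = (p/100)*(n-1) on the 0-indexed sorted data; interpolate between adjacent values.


Sorted: 12, 27, 27, 36, 36, 37, 38, 46, 49, 50, 59, 98
n = 12
Index = 40/100 * 11 = 4.4000
Lower = data[4] = 36, Upper = data[5] = 37
P40 = 36 + 0.4000*(1) = 36.4000

P40 = 36.4000


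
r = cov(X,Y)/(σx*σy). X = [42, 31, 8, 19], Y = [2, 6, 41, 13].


Mean X = 25.0000, Mean Y = 15.5000
SD X = 12.747549, SD Y = 15.239751
Cov = -176.250000
r = -176.250000/(12.747549*15.239751) = -0.9072

r = -0.9072


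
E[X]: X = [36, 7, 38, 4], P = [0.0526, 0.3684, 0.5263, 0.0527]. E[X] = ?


E[X] = 36*0.0526 + 7*0.3684 + 38*0.5263 + 4*0.0527
= 1.8936 + 2.5788 + 19.9994 + 0.2108
= 24.6826

E[X] = 24.6826


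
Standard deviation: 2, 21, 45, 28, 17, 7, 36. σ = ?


Mean = 22.2857
Variance = 201.6327
SD = sqrt(201.6327) = 14.1997

SD = 14.1997


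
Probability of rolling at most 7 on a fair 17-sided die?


Favorable outcomes (roll ≤ 7): 7
Total outcomes = 17
P = 7/17 = 0.4118

P = 0.4118


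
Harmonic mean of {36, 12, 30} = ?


Sum of reciprocals = 1/36 + 1/12 + 1/30 = 0.144444
HM = 3/0.144444 = 20.7692

HM = 20.7692


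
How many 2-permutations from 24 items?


P(24,2) = 24!/22!
= 620448401733239439360000/1124000727777607680000
= 552

P(24,2) = 552


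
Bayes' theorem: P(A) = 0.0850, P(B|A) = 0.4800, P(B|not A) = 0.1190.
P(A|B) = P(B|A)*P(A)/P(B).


P(B) = P(B|A)*P(A) + P(B|A')*P(A')
= 0.4800*0.0850 + 0.1190*0.9150
= 0.040800 + 0.108885 = 0.149685
P(A|B) = 0.040800/0.149685 = 0.2726

P(A|B) = 0.2726


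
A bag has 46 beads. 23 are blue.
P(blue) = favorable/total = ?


P = 23/46 = 0.5000

P = 0.5000


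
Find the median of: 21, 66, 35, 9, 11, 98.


Sorted: 9, 11, 21, 35, 66, 98
n = 6 (even)
Middle values: 21 and 35
Median = (21+35)/2 = 28.0000

Median = 28.0000


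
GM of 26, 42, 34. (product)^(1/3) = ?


Product = 26 × 42 × 34 = 37128
GM = 37128^(1/3) = 33.3606

GM = 33.3606


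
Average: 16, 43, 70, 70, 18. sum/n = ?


Sum = 16 + 43 + 70 + 70 + 18 = 217
n = 5
Mean = 217/5 = 43.4000

Mean = 43.4000


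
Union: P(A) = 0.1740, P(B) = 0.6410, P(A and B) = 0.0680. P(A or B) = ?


P(A∪B) = 0.1740 + 0.6410 - 0.0680
= 0.8150 - 0.0680
= 0.7470

P(A∪B) = 0.7470


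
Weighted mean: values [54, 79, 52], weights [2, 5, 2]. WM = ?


Numerator = 54*2 + 79*5 + 52*2 = 607
Denominator = 2 + 5 + 2 = 9
WM = 607/9 = 67.4444

WM = 67.4444


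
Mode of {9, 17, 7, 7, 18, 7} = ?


Frequencies: 7:3, 9:1, 17:1, 18:1
Max frequency = 3
Mode = 7

Mode = 7


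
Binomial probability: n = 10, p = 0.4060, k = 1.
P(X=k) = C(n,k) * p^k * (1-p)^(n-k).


C(10,1) = 10
p^1 = 0.406000
(1-p)^9 = 0.009206
P = 10 * 0.406000 * 0.009206 = 0.0374

P(X=1) = 0.0374


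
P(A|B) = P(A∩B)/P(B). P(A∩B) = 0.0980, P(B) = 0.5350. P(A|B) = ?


P(A|B) = 0.0980/0.5350 = 0.1832

P(A|B) = 0.1832


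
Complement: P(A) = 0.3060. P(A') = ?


P(not A) = 1 - 0.3060 = 0.6940

P(not A) = 0.6940


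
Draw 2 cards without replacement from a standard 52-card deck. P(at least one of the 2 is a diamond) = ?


P(at least one) = 1 - P(none)
P(none) = (39/52) × (38/51) = 0.558824
P(at least one) = 1 - 0.558824 = 0.4412

P = 0.4412


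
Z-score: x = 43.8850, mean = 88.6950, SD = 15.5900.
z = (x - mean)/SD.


z = (43.8850 - 88.6950)/15.5900
= -44.8100/15.5900
= -2.8743

z = -2.8743


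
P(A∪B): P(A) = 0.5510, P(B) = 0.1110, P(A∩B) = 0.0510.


P(A∪B) = 0.5510 + 0.1110 - 0.0510
= 0.6620 - 0.0510
= 0.6110

P(A∪B) = 0.6110


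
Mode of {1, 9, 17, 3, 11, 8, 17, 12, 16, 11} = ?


Frequencies: 1:1, 3:1, 8:1, 9:1, 11:2, 12:1, 16:1, 17:2
Max frequency = 2
Mode = 11, 17

Mode = 11, 17


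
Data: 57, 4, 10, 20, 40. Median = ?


Sorted: 4, 10, 20, 40, 57
n = 5 (odd)
Middle value = 20

Median = 20


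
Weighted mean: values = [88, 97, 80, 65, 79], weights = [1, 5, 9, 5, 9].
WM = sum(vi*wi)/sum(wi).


Numerator = 88*1 + 97*5 + 80*9 + 65*5 + 79*9 = 2329
Denominator = 1 + 5 + 9 + 5 + 9 = 29
WM = 2329/29 = 80.3103

WM = 80.3103


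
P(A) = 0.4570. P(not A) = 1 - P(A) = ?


P(not A) = 1 - 0.4570 = 0.5430

P(not A) = 0.5430


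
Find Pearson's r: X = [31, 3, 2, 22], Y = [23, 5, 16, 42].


Mean X = 14.5000, Mean Y = 21.5000
SD X = 12.419742, SD Y = 13.462912
Cov = 109.250000
r = 109.250000/(12.419742*13.462912) = 0.6534

r = 0.6534


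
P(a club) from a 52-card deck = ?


13 clubs in 52 cards
P = 13/52 = 0.2500

P = 0.2500


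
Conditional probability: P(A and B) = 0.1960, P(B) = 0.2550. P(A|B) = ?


P(A|B) = 0.1960/0.2550 = 0.7686

P(A|B) = 0.7686


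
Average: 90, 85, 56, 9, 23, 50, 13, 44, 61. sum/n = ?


Sum = 90 + 85 + 56 + 9 + 23 + 50 + 13 + 44 + 61 = 431
n = 9
Mean = 431/9 = 47.8889

Mean = 47.8889


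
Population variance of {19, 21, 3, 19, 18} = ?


Mean = 16.0000
Squared deviations: 9.0000, 25.0000, 169.0000, 9.0000, 4.0000
Sum = 216.0000
Variance = 216.0000/5 = 43.2000

Variance = 43.2000


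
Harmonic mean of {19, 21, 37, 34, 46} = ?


Sum of reciprocals = 1/19 + 1/21 + 1/37 + 1/34 + 1/46 = 0.178429
HM = 5/0.178429 = 28.0224

HM = 28.0224


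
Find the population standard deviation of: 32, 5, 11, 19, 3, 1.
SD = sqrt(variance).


Mean = 11.8333
Variance = 116.8056
SD = sqrt(116.8056) = 10.8077

SD = 10.8077


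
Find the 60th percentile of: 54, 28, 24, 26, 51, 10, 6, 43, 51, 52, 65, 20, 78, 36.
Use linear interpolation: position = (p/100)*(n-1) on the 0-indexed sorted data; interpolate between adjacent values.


Sorted: 6, 10, 20, 24, 26, 28, 36, 43, 51, 51, 52, 54, 65, 78
n = 14
Index = 60/100 * 13 = 7.8000
Lower = data[7] = 43, Upper = data[8] = 51
P60 = 43 + 0.8000*(8) = 49.4000

P60 = 49.4000


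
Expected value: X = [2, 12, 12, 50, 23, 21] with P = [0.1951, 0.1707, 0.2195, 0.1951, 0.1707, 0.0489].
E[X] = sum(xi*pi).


E[X] = 2*0.1951 + 12*0.1707 + 12*0.2195 + 50*0.1951 + 23*0.1707 + 21*0.0489
= 0.3902 + 2.0484 + 2.6340 + 9.7550 + 3.9261 + 1.0269
= 19.7806

E[X] = 19.7806


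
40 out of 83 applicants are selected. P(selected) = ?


P = 40/83 = 0.4819

P = 0.4819


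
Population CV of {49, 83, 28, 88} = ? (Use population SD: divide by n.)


Mean = 62.0000
SD = 24.7083
CV = (24.7083/62.0000)*100 = 39.8521%

CV = 39.8521%


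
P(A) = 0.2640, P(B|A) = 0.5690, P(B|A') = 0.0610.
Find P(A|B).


P(B) = P(B|A)*P(A) + P(B|A')*P(A')
= 0.5690*0.2640 + 0.0610*0.7360
= 0.150216 + 0.044896 = 0.195112
P(A|B) = 0.150216/0.195112 = 0.7699

P(A|B) = 0.7699


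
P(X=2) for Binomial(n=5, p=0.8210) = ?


C(5,2) = 10
p^2 = 0.674041
(1-p)^3 = 0.005735
P = 10 * 0.674041 * 0.005735 = 0.0387

P(X=2) = 0.0387


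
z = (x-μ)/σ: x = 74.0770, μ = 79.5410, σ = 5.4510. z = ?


z = (74.0770 - 79.5410)/5.4510
= -5.4640/5.4510
= -1.0024

z = -1.0024


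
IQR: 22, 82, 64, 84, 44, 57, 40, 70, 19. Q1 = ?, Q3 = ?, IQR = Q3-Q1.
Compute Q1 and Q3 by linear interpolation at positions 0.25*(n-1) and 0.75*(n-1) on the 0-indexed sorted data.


Sorted: 19, 22, 40, 44, 57, 64, 70, 82, 84
Q1 (25th %ile) = 40.0000
Q3 (75th %ile) = 70.0000
IQR = 70.0000 - 40.0000 = 30.0000

IQR = 30.0000


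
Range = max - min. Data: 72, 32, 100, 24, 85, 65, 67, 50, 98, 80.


Max = 100, Min = 24
Range = 100 - 24 = 76

Range = 76


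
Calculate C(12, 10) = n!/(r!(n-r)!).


C(12,10) = 12!/(10! × 2!)
= 479001600/(3628800 × 2)
= 66

C(12,10) = 66


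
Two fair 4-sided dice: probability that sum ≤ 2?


Total outcomes = 4×4 = 16
Favorable (sum ≤ 2): 1
P = 1/16 = 0.0625

P = 0.0625


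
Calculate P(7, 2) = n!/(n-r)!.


P(7,2) = 7!/5!
= 5040/120
= 42

P(7,2) = 42


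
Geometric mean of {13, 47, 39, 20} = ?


Product = 13 × 47 × 39 × 20 = 476580
GM = 476580^(1/4) = 26.2745

GM = 26.2745


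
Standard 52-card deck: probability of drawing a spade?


13 spades in 52 cards
P = 13/52 = 0.2500

P = 0.2500


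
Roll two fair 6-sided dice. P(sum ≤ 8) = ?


Total outcomes = 6×6 = 36
Favorable (sum ≤ 8): 26
P = 26/36 = 0.7222

P = 0.7222


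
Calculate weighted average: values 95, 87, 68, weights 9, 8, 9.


Numerator = 95*9 + 87*8 + 68*9 = 2163
Denominator = 9 + 8 + 9 = 26
WM = 2163/26 = 83.1923

WM = 83.1923


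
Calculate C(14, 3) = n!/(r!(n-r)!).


C(14,3) = 14!/(3! × 11!)
= 87178291200/(6 × 39916800)
= 364

C(14,3) = 364


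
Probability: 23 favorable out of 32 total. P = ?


P = 23/32 = 0.7188

P = 0.7188


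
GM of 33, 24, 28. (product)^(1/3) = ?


Product = 33 × 24 × 28 = 22176
GM = 22176^(1/3) = 28.0949

GM = 28.0949


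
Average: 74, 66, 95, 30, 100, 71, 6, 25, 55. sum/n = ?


Sum = 74 + 66 + 95 + 30 + 100 + 71 + 6 + 25 + 55 = 522
n = 9
Mean = 522/9 = 58.0000

Mean = 58.0000


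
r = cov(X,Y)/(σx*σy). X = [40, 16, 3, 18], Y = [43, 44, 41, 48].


Mean X = 19.2500, Mean Y = 44.0000
SD X = 13.292385, SD Y = 2.549510
Cov = 5.750000
r = 5.750000/(13.292385*2.549510) = 0.1697

r = 0.1697


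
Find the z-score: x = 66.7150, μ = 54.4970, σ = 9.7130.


z = (66.7150 - 54.4970)/9.7130
= 12.2180/9.7130
= 1.2579

z = 1.2579


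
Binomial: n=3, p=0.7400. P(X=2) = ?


C(3,2) = 3
p^2 = 0.547600
(1-p)^1 = 0.260000
P = 3 * 0.547600 * 0.260000 = 0.4271

P(X=2) = 0.4271


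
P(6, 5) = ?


P(6,5) = 6!/1!
= 720/1
= 720

P(6,5) = 720


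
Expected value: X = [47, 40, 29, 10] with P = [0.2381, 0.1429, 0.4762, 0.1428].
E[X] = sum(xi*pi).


E[X] = 47*0.2381 + 40*0.1429 + 29*0.4762 + 10*0.1428
= 11.1907 + 5.7160 + 13.8098 + 1.4280
= 32.1445

E[X] = 32.1445


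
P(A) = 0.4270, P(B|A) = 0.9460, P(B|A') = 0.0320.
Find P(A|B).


P(B) = P(B|A)*P(A) + P(B|A')*P(A')
= 0.9460*0.4270 + 0.0320*0.5730
= 0.403942 + 0.018336 = 0.422278
P(A|B) = 0.403942/0.422278 = 0.9566

P(A|B) = 0.9566


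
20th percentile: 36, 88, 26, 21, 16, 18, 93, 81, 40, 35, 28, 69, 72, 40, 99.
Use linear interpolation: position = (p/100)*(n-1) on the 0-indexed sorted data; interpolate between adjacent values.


Sorted: 16, 18, 21, 26, 28, 35, 36, 40, 40, 69, 72, 81, 88, 93, 99
n = 15
Index = 20/100 * 14 = 2.8000
Lower = data[2] = 21, Upper = data[3] = 26
P20 = 21 + 0.8000*(5) = 25.0000

P20 = 25.0000


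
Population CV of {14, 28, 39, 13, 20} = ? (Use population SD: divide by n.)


Mean = 22.8000
SD = 9.7036
CV = (9.7036/22.8000)*100 = 42.5597%

CV = 42.5597%


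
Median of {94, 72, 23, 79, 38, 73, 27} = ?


Sorted: 23, 27, 38, 72, 73, 79, 94
n = 7 (odd)
Middle value = 72

Median = 72


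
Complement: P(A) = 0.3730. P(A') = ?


P(not A) = 1 - 0.3730 = 0.6270

P(not A) = 0.6270


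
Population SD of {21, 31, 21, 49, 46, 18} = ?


Mean = 31.0000
Variance = 153.0000
SD = sqrt(153.0000) = 12.3693

SD = 12.3693


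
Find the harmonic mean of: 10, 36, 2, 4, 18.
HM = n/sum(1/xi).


Sum of reciprocals = 1/10 + 1/36 + 1/2 + 1/4 + 1/18 = 0.933333
HM = 5/0.933333 = 5.3571

HM = 5.3571


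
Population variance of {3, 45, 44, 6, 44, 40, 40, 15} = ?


Mean = 29.6250
Squared deviations: 708.8906, 236.3906, 206.6406, 558.1406, 206.6406, 107.6406, 107.6406, 213.8906
Sum = 2345.8750
Variance = 2345.8750/8 = 293.2344

Variance = 293.2344


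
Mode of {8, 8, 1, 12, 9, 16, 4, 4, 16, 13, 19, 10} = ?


Frequencies: 1:1, 4:2, 8:2, 9:1, 10:1, 12:1, 13:1, 16:2, 19:1
Max frequency = 2
Mode = 4, 8, 16

Mode = 4, 8, 16


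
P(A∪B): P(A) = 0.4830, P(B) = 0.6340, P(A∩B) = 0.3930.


P(A∪B) = 0.4830 + 0.6340 - 0.3930
= 1.1170 - 0.3930
= 0.7240

P(A∪B) = 0.7240


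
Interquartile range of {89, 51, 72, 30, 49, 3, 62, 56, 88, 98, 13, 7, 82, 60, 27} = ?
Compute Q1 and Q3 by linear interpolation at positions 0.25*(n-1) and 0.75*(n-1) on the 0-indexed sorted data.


Sorted: 3, 7, 13, 27, 30, 49, 51, 56, 60, 62, 72, 82, 88, 89, 98
Q1 (25th %ile) = 28.5000
Q3 (75th %ile) = 77.0000
IQR = 77.0000 - 28.5000 = 48.5000

IQR = 48.5000


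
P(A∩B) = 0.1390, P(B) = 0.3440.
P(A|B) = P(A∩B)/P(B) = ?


P(A|B) = 0.1390/0.3440 = 0.4041

P(A|B) = 0.4041


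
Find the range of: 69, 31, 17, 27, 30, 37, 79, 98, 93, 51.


Max = 98, Min = 17
Range = 98 - 17 = 81

Range = 81


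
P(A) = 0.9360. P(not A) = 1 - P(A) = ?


P(not A) = 1 - 0.9360 = 0.0640

P(not A) = 0.0640


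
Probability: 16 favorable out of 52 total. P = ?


P = 16/52 = 0.3077

P = 0.3077


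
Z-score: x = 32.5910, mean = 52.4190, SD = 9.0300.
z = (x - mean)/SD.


z = (32.5910 - 52.4190)/9.0300
= -19.8280/9.0300
= -2.1958

z = -2.1958


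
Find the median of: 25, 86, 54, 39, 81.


Sorted: 25, 39, 54, 81, 86
n = 5 (odd)
Middle value = 54

Median = 54


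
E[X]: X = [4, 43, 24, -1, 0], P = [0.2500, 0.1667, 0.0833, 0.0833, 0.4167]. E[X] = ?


E[X] = 4*0.2500 + 43*0.1667 + 24*0.0833 - 1*0.0833 + 0*0.4167
= 1.0000 + 7.1681 + 1.9992 - 0.0833 + 0
= 10.0840

E[X] = 10.0840


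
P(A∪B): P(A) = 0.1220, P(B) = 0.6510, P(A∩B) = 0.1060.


P(A∪B) = 0.1220 + 0.6510 - 0.1060
= 0.7730 - 0.1060
= 0.6670

P(A∪B) = 0.6670


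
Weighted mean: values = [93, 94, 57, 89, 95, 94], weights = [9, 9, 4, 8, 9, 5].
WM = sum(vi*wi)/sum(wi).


Numerator = 93*9 + 94*9 + 57*4 + 89*8 + 95*9 + 94*5 = 3948
Denominator = 9 + 9 + 4 + 8 + 9 + 5 = 44
WM = 3948/44 = 89.7273

WM = 89.7273


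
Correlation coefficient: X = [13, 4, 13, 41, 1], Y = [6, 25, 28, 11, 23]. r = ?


Mean X = 14.4000, Mean Y = 18.6000
SD X = 14.136478, SD Y = 8.546344
Cov = -64.640000
r = -64.640000/(14.136478*8.546344) = -0.5350

r = -0.5350


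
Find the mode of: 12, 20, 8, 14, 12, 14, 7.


Frequencies: 7:1, 8:1, 12:2, 14:2, 20:1
Max frequency = 2
Mode = 12, 14

Mode = 12, 14


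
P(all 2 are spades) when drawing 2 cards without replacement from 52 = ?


P(all spades) = (13/52) × (12/51)
= 0.0588

P = 0.0588


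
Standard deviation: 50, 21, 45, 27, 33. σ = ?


Mean = 35.2000
Variance = 117.7600
SD = sqrt(117.7600) = 10.8517

SD = 10.8517


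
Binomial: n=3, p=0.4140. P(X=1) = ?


C(3,1) = 3
p^1 = 0.414000
(1-p)^2 = 0.343396
P = 3 * 0.414000 * 0.343396 = 0.4265

P(X=1) = 0.4265


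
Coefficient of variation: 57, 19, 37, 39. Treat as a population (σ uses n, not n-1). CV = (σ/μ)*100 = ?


Mean = 38.0000
SD = 13.4536
CV = (13.4536/38.0000)*100 = 35.4043%

CV = 35.4043%


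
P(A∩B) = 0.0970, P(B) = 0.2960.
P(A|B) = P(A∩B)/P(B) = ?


P(A|B) = 0.0970/0.2960 = 0.3277

P(A|B) = 0.3277


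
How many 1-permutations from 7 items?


P(7,1) = 7!/6!
= 5040/720
= 7

P(7,1) = 7


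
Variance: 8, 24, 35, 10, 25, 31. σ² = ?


Mean = 22.1667
Squared deviations: 200.6944, 3.3611, 164.6944, 148.0278, 8.0278, 78.0278
Sum = 602.8333
Variance = 602.8333/6 = 100.4722

Variance = 100.4722


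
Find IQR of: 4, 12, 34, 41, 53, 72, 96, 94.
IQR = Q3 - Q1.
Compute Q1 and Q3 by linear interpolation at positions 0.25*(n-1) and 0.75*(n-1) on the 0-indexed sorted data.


Sorted: 4, 12, 34, 41, 53, 72, 94, 96
Q1 (25th %ile) = 28.5000
Q3 (75th %ile) = 77.5000
IQR = 77.5000 - 28.5000 = 49.0000

IQR = 49.0000


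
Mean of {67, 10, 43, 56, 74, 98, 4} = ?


Sum = 67 + 10 + 43 + 56 + 74 + 98 + 4 = 352
n = 7
Mean = 352/7 = 50.2857

Mean = 50.2857


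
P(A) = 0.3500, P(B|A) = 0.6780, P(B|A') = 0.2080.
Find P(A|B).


P(B) = P(B|A)*P(A) + P(B|A')*P(A')
= 0.6780*0.3500 + 0.2080*0.6500
= 0.237300 + 0.135200 = 0.372500
P(A|B) = 0.237300/0.372500 = 0.6370

P(A|B) = 0.6370


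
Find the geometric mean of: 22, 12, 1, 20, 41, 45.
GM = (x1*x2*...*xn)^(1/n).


Product = 22 × 12 × 1 × 20 × 41 × 45 = 9741600
GM = 9741600^(1/6) = 14.6141

GM = 14.6141


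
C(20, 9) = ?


C(20,9) = 20!/(9! × 11!)
= 2432902008176640000/(362880 × 39916800)
= 167960

C(20,9) = 167960


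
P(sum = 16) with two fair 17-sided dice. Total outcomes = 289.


Total outcomes = 17×17 = 289
Favorable (sum = 16): 15
P = 15/289 = 0.0519

P = 0.0519


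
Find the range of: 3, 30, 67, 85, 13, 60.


Max = 85, Min = 3
Range = 85 - 3 = 82

Range = 82


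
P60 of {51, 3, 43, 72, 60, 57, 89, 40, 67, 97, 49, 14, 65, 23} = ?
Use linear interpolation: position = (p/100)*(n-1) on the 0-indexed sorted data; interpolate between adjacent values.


Sorted: 3, 14, 23, 40, 43, 49, 51, 57, 60, 65, 67, 72, 89, 97
n = 14
Index = 60/100 * 13 = 7.8000
Lower = data[7] = 57, Upper = data[8] = 60
P60 = 57 + 0.8000*(3) = 59.4000

P60 = 59.4000


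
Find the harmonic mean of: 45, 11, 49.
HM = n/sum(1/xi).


Sum of reciprocals = 1/45 + 1/11 + 1/49 = 0.133539
HM = 3/0.133539 = 22.4653

HM = 22.4653


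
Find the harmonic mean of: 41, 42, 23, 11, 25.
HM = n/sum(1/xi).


Sum of reciprocals = 1/41 + 1/42 + 1/23 + 1/11 + 1/25 = 0.222587
HM = 5/0.222587 = 22.4631

HM = 22.4631


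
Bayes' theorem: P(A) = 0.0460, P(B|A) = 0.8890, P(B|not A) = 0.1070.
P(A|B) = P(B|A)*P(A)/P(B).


P(B) = P(B|A)*P(A) + P(B|A')*P(A')
= 0.8890*0.0460 + 0.1070*0.9540
= 0.040894 + 0.102078 = 0.142972
P(A|B) = 0.040894/0.142972 = 0.2860

P(A|B) = 0.2860


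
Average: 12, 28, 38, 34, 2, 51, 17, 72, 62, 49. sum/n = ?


Sum = 12 + 28 + 38 + 34 + 2 + 51 + 17 + 72 + 62 + 49 = 365
n = 10
Mean = 365/10 = 36.5000

Mean = 36.5000


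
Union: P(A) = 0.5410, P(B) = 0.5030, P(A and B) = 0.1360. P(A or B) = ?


P(A∪B) = 0.5410 + 0.5030 - 0.1360
= 1.0440 - 0.1360
= 0.9080

P(A∪B) = 0.9080


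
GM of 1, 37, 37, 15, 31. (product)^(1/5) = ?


Product = 1 × 37 × 37 × 15 × 31 = 636585
GM = 636585^(1/5) = 14.4801

GM = 14.4801


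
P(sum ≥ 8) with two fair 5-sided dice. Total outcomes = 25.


Total outcomes = 5×5 = 25
Favorable (sum ≥ 8): 6
P = 6/25 = 0.2400

P = 0.2400


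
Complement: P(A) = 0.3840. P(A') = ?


P(not A) = 1 - 0.3840 = 0.6160

P(not A) = 0.6160


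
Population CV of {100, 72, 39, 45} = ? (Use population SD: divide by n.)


Mean = 64.0000
SD = 24.2178
CV = (24.2178/64.0000)*100 = 37.8403%

CV = 37.8403%


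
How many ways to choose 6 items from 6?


C(6,6) = 6!/(6! × 0!)
= 720/(720 × 1)
= 1

C(6,6) = 1


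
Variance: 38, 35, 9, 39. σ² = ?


Mean = 30.2500
Squared deviations: 60.0625, 22.5625, 451.5625, 76.5625
Sum = 610.7500
Variance = 610.7500/4 = 152.6875

Variance = 152.6875


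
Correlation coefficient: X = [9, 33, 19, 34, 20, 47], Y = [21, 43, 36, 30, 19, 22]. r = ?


Mean X = 27.0000, Mean Y = 28.5000
SD X = 12.396236, SD Y = 8.732125
Cov = 18.166667
r = 18.166667/(12.396236*8.732125) = 0.1678

r = 0.1678


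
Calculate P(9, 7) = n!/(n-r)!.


P(9,7) = 9!/2!
= 362880/2
= 181440

P(9,7) = 181440


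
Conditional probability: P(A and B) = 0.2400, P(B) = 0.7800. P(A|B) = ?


P(A|B) = 0.2400/0.7800 = 0.3077

P(A|B) = 0.3077


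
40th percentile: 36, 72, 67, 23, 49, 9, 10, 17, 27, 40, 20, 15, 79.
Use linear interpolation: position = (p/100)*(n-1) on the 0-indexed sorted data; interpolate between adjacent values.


Sorted: 9, 10, 15, 17, 20, 23, 27, 36, 40, 49, 67, 72, 79
n = 13
Index = 40/100 * 12 = 4.8000
Lower = data[4] = 20, Upper = data[5] = 23
P40 = 20 + 0.8000*(3) = 22.4000

P40 = 22.4000


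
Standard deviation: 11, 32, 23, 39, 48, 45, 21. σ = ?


Mean = 31.2857
Variance = 159.0612
SD = sqrt(159.0612) = 12.6119

SD = 12.6119


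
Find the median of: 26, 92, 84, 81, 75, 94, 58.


Sorted: 26, 58, 75, 81, 84, 92, 94
n = 7 (odd)
Middle value = 81

Median = 81


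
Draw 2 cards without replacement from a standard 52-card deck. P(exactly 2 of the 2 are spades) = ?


Hypergeometric: P(X=2) = C(13,2)·C(39,0) / C(52,2)
= 78 × 1 / 1326
= 78/1326 = 0.0588

P = 0.0588


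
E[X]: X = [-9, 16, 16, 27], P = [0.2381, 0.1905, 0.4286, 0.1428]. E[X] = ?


E[X] = -9*0.2381 + 16*0.1905 + 16*0.4286 + 27*0.1428
= -2.1429 + 3.0480 + 6.8576 + 3.8556
= 11.6183

E[X] = 11.6183


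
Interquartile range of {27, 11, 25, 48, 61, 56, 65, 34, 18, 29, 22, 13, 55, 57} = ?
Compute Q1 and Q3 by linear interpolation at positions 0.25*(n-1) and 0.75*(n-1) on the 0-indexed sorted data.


Sorted: 11, 13, 18, 22, 25, 27, 29, 34, 48, 55, 56, 57, 61, 65
Q1 (25th %ile) = 22.7500
Q3 (75th %ile) = 55.7500
IQR = 55.7500 - 22.7500 = 33.0000

IQR = 33.0000


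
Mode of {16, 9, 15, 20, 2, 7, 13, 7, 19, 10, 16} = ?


Frequencies: 2:1, 7:2, 9:1, 10:1, 13:1, 15:1, 16:2, 19:1, 20:1
Max frequency = 2
Mode = 7, 16

Mode = 7, 16


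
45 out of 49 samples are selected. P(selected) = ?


P = 45/49 = 0.9184

P = 0.9184


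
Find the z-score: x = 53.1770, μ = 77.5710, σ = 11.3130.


z = (53.1770 - 77.5710)/11.3130
= -24.3940/11.3130
= -2.1563

z = -2.1563


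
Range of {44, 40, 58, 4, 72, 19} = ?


Max = 72, Min = 4
Range = 72 - 4 = 68

Range = 68


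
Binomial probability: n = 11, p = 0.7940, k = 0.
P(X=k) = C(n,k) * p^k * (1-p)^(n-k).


C(11,0) = 1
p^0 = 1.000000
(1-p)^11 = 2.834911e-08
P = 1 * 1.000000 * 2.834911e-08 = 2.8349e-08

P(X=0) = 2.8349e-08


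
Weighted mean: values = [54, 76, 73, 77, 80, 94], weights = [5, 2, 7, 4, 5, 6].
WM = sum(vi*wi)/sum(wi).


Numerator = 54*5 + 76*2 + 73*7 + 77*4 + 80*5 + 94*6 = 2205
Denominator = 5 + 2 + 7 + 4 + 5 + 6 = 29
WM = 2205/29 = 76.0345

WM = 76.0345


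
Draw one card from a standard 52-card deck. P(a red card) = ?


26 red cards in 52 cards
P = 26/52 = 0.5000

P = 0.5000


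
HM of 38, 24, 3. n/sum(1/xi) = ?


Sum of reciprocals = 1/38 + 1/24 + 1/3 = 0.401316
HM = 3/0.401316 = 7.4754

HM = 7.4754


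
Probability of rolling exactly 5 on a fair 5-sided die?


Favorable outcomes (roll = 5): 1
Total outcomes = 5
P = 1/5 = 0.2000

P = 0.2000


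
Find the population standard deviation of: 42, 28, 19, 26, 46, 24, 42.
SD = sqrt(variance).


Mean = 32.4286
Variance = 97.1020
SD = sqrt(97.1020) = 9.8540

SD = 9.8540


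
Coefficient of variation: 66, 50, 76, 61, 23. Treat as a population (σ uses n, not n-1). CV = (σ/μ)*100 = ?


Mean = 55.2000
SD = 18.1483
CV = (18.1483/55.2000)*100 = 32.8773%

CV = 32.8773%


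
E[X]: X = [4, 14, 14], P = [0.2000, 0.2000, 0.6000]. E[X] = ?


E[X] = 4*0.2000 + 14*0.2000 + 14*0.6000
= 0.8000 + 2.8000 + 8.4000
= 12.0000

E[X] = 12.0000


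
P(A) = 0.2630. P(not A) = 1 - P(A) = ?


P(not A) = 1 - 0.2630 = 0.7370

P(not A) = 0.7370


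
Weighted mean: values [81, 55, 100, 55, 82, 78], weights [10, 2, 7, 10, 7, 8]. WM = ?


Numerator = 81*10 + 55*2 + 100*7 + 55*10 + 82*7 + 78*8 = 3368
Denominator = 10 + 2 + 7 + 10 + 7 + 8 = 44
WM = 3368/44 = 76.5455

WM = 76.5455


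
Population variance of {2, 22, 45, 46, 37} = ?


Mean = 30.4000
Squared deviations: 806.5600, 70.5600, 213.1600, 243.3600, 43.5600
Sum = 1377.2000
Variance = 1377.2000/5 = 275.4400

Variance = 275.4400


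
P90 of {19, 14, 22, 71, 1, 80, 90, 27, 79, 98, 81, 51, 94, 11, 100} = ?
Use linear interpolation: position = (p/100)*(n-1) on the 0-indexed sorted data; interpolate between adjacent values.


Sorted: 1, 11, 14, 19, 22, 27, 51, 71, 79, 80, 81, 90, 94, 98, 100
n = 15
Index = 90/100 * 14 = 12.6000
Lower = data[12] = 94, Upper = data[13] = 98
P90 = 94 + 0.6000*(4) = 96.4000

P90 = 96.4000
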